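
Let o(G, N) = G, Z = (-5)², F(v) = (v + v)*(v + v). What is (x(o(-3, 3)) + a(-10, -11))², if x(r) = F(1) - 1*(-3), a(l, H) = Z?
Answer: 1024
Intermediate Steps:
F(v) = 4*v² (F(v) = (2*v)*(2*v) = 4*v²)
Z = 25
a(l, H) = 25
x(r) = 7 (x(r) = 4*1² - 1*(-3) = 4*1 + 3 = 4 + 3 = 7)
(x(o(-3, 3)) + a(-10, -11))² = (7 + 25)² = 32² = 1024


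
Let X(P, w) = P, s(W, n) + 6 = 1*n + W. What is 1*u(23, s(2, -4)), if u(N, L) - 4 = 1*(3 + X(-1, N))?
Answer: 6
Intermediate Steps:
s(W, n) = -6 + W + n (s(W, n) = -6 + (1*n + W) = -6 + (n + W) = -6 + (W + n) = -6 + W + n)
u(N, L) = 6 (u(N, L) = 4 + 1*(3 - 1) = 4 + 1*2 = 4 + 2 = 6)
1*u(23, s(2, -4)) = 1*6 = 6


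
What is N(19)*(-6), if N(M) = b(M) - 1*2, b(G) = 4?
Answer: -12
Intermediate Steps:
N(M) = 2 (N(M) = 4 - 1*2 = 4 - 2 = 2)
N(19)*(-6) = 2*(-6) = -12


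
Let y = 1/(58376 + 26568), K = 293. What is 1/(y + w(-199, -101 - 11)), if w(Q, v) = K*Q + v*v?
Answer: -84944/3887292271 ≈ -2.1852e-5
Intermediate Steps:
y = 1/84944 ≈ 1.1772e-5
w(Q, v) = v² + 293*Q (w(Q, v) = 293*Q + v*v = 293*Q + v² = v² + 293*Q)
1/(y + w(-199, -101 - 11)) = 1/(1/84944 + ((-101 - 11)² + 293*(-199))) = 1/(1/84944 + ((-112)² - 58307)) = 1/(1/84944 + (12544 - 58307)) = 1/(1/84944 - 45763) = 1/(-3887292271/84944) = -84944/3887292271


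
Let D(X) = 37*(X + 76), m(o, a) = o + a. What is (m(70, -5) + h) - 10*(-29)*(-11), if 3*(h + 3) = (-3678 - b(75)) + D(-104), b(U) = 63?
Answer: -14161/3 ≈ -4720.3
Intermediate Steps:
m(o, a) = a + o
D(X) = 2812 + 37*X (D(X) = 37*(76 + X) = 2812 + 37*X)
h = -4786/3 (h = -3 + ((-3678 - 1*63) + (2812 + 37*(-104)))/3 = -3 + ((-3678 - 63) + (2812 - 3848))/3 = -3 + (-3741 - 1036)/3 = -3 + (⅓)*(-4777) = -3 - 4777/3 = -4786/3 ≈ -1595.3)
(m(70, -5) + h) - 10*(-29)*(-11) = ((-5 + 70) - 4786/3) - 10*(-29)*(-11) = (65 - 4786/3) + 290*(-11) = -4591/3 - 3190 = -14161/3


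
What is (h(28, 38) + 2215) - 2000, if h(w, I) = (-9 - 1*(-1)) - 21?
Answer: 186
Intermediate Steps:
h(w, I) = -29 (h(w, I) = (-9 + 1) - 21 = -8 - 21 = -29)
(h(28, 38) + 2215) - 2000 = (-29 + 2215) - 2000 = 2186 - 2000 = 186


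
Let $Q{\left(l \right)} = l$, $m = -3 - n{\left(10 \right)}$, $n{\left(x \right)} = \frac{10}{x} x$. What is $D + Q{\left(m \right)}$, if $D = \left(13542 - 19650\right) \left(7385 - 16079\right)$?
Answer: $53102939$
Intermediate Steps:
$n{\left(x \right)} = 10$
$m = -13$ ($m = -3 - 10 = -13$)
$D = 53102952$ ($D = \left(-6108\right) \left(-8694\right) = 53102952$)
$D + Q{\left(m \right)} = 53102952 - 13 = 53102939$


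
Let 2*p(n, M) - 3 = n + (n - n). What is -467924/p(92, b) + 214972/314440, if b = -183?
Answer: -14712381139/1493590 ≈ -9850.3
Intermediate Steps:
p(n, M) = 3/2 + n/2 (p(n, M) = 3/2 + (n + (n - n))/2 = 3/2 + (n + 0)/2 = 3/2 + n/2)
-467924/p(92, b) + 214972/314440 = -467924/(3/2 + (1/2)*92) + 214972/314440 = -467924/(3/2 + 46) + 214972*(1/314440) = -467924/95/2 + 53743/78610 = -467924*2/95 + 53743/78610 = -935848/95 + 53743/78610 = -14712381139/1493590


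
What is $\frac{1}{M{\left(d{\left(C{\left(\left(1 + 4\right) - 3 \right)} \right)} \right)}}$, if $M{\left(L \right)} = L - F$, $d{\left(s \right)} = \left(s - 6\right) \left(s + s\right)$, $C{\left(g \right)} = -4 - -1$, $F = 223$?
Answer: $- \frac{1}{169} \approx -0.0059172$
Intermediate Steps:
$C{\left(g \right)} = -3$ ($C{\left(g \right)} = -4 + 1 = -3$)
$d{\left(s \right)} = 2 s \left(-6 + s\right)$ ($d{\left(s \right)} = \left(-6 + s\right) 2 s = 2 s \left(-6 + s\right)$)
$M{\left(L \right)} = -223 + L$ ($M{\left(L \right)} = L - 223 = -223 + L$)
$\frac{1}{M{\left(d{\left(C{\left(\left(1 + 4\right) - 3 \right)} \right)} \right)}} = \frac{1}{-223 + 2 \left(-3\right) \left(-6 - 3\right)} = \frac{1}{-223 + 2 \left(-3\right) \left(-9\right)} = \frac{1}{-223 + 54} = \frac{1}{-169} = - \frac{1}{169}$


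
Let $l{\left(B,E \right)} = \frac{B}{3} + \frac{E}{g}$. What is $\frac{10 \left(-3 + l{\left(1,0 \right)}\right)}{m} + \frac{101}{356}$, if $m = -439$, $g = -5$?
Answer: $\frac{161497}{468852} \approx 0.34445$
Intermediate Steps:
$l{\left(B,E \right)} = - \frac{E}{5} + \frac{B}{3}$ ($l{\left(B,E \right)} = \frac{B}{3} + \frac{E}{-5} = B \frac{1}{3} + E \left(- \frac{1}{5}\right) = \frac{B}{3} - \frac{E}{5} = - \frac{E}{5} + \frac{B}{3}$)
$\frac{10 \left(-3 + l{\left(1,0 \right)}\right)}{m} + \frac{101}{356} = \frac{10 \left(-3 + \left(\left(- \frac{1}{5}\right) 0 + \frac{1}{3} \cdot 1\right)\right)}{-439} + \frac{101}{356} = 10 \left(-3 + \left(0 + \frac{1}{3}\right)\right) \left(- \frac{1}{439}\right) + 101 \cdot \frac{1}{356} = 10 \left(-3 + \frac{1}{3}\right) \left(- \frac{1}{439}\right) + \frac{101}{356} = 10 \left(- \frac{8}{3}\right) \left(- \frac{1}{439}\right) + \frac{101}{356} = \left(- \frac{80}{3}\right) \left(- \frac{1}{439}\right) + \frac{101}{356} = \frac{80}{1317} + \frac{101}{356} = \frac{161497}{468852}$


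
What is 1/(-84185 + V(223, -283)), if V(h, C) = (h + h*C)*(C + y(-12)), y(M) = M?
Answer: 1/18467185 ≈ 5.4150e-8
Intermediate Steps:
V(h, C) = (-12 + C)*(h + C*h) (V(h, C) = (h + h*C)*(C - 12) = (h + C*h)*(-12 + C) = (-12 + C)*(h + C*h))
1/(-84185 + V(223, -283)) = 1/(-84185 + 223*(-12 + (-283)² - 11*(-283))) = 1/(-84185 + 223*(-12 + 80089 + 3113)) = 1/(-84185 + 223*83190) = 1/(-84185 + 18551370) = 1/18467185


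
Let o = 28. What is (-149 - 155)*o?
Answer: -8512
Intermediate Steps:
(-149 - 155)*o = (-149 - 155)*28 = -304*28 = -8512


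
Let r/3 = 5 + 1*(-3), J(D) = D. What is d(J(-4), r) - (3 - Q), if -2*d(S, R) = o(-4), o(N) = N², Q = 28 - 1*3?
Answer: 14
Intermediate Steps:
Q = 25 (Q = 28 - 3 = 25)
r = 6 (r = 3*(5 + 1*(-3)) = 3*(5 - 3) = 3*2 = 6)
d(S, R) = -8 (d(S, R) = -½*(-4)² = -½*16 = -8)
d(J(-4), r) - (3 - Q) = -8 - (3 - 1*25) = -8 - (3 - 25) = -8 - 1*(-22) = -8 + 22 = 14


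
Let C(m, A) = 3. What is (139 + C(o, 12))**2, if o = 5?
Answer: 20164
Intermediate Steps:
(139 + C(o, 12))**2 = (139 + 3)**2 = 142**2 = 20164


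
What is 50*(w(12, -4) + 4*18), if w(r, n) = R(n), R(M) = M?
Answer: 3400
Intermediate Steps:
w(r, n) = n
50*(w(12, -4) + 4*18) = 50*(-4 + 4*18) = 50*(-4 + 72) = 50*68 = 3400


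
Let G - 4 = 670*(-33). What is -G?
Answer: 22106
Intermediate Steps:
G = -22106 (G = 4 + 670*(-33) = 4 - 22110 = -22106)
-G = -1*(-22106) = 22106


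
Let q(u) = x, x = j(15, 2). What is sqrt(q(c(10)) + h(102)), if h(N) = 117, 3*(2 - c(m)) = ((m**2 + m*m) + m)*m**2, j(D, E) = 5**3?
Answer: 11*sqrt(2) ≈ 15.556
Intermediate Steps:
j(D, E) = 125
c(m) = 2 - m**2*(m + 2*m**2)/3 (c(m) = 2 - ((m**2 + m*m) + m)*m**2/3 = 2 - ((m**2 + m**2) + m)*m**2/3 = 2 - (2*m**2 + m)*m**2/3 = 2 - (m + 2*m**2)*m**2/3 = 2 - m**2*(m + 2*m**2)/3)
x = 125
q(u) = 125
sqrt(q(c(10)) + h(102)) = sqrt(125 + 117) = sqrt(242) = 11*sqrt(2)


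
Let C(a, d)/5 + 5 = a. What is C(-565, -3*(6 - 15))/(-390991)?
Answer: 2850/390991 ≈ 0.0072892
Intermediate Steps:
C(a, d) = -25 + 5*a
C(-565, -3*(6 - 15))/(-390991) = (-25 + 5*(-565))/(-390991) = (-25 - 2825)*(-1/390991) = -2850*(-1/390991) = 2850/390991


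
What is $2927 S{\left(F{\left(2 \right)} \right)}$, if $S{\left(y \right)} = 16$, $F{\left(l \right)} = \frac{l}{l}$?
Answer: $46832$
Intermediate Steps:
$F{\left(l \right)} = 1$
$2927 S{\left(F{\left(2 \right)} \right)} = 2927 \cdot 16 = 46832$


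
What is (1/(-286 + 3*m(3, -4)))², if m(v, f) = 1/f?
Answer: 16/1315609 ≈ 1.2162e-5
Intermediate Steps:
(1/(-286 + 3*m(3, -4)))² = (1/(-286 + 3/(-4)))² = (1/(-286 + 3*(-¼)))² = (1/(-286 - ¾))² = (1/(-1147/4))² = (-4/1147)² = 16/1315609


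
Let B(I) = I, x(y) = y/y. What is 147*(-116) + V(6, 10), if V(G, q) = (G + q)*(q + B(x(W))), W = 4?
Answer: -16876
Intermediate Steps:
x(y) = 1
V(G, q) = (1 + q)*(G + q) (V(G, q) = (G + q)*(q + 1) = (G + q)*(1 + q) = (1 + q)*(G + q))
147*(-116) + V(6, 10) = 147*(-116) + (6 + 10 + 10² + 6*10) = -17052 + (6 + 10 + 100 + 60) = -17052 + 176 = -16876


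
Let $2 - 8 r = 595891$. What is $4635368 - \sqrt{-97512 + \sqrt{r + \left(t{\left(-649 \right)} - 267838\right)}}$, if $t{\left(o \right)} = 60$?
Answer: $4635368 - \frac{\sqrt{-390048 + i \sqrt{5476226}}}{2} \approx 4.6354 \cdot 10^{6} - 312.27 i$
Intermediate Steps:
$r = - \frac{595889}{8}$ ($r = \frac{1}{4} - \frac{595891}{8} = - \frac{595889}{8} \approx -74486.0$)
$4635368 - \sqrt{-97512 + \sqrt{r + \left(t{\left(-649 \right)} - 267838\right)}} = 4635368 - \sqrt{-97512 + \sqrt{- \frac{595889}{8} + \left(60 - 267838\right)}} = 4635368 - \sqrt{-97512 + \sqrt{- \frac{595889}{8} - 267778}} = 4635368 - \sqrt{-97512 + \sqrt{- \frac{2738113}{8}}} = 4635368 - \sqrt{-97512 + \frac{i \sqrt{5476226}}{4}}$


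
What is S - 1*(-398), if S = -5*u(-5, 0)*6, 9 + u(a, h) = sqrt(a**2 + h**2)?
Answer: 518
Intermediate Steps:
u(a, h) = -9 + sqrt(a**2 + h**2)
S = 120 (S = -5*(-9 + sqrt((-5)**2 + 0**2))*6 = -5*(-9 + sqrt(25 + 0))*6 = -5*(-9 + sqrt(25))*6 = -5*(-9 + 5)*6 = -5*(-4)*6 = 20*6 = 120)
S - 1*(-398) = 120 - 1*(-398) = 120 + 398 = 518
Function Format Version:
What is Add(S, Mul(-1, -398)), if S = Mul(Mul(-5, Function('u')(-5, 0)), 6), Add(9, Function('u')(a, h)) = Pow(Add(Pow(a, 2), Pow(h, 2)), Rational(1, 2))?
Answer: 518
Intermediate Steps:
Function('u')(a, h) = Add(-9, Pow(Add(Pow(a, 2), Pow(h, 2)), Rational(1, 2)))
S = 120 (S = Mul(Mul(-5, Add(-9, Pow(Add(Pow(-5, 2), Pow(0, 2)), Rational(1, 2)))), 6) = Mul(Mul(-5, Add(-9, Pow(Add(25, 0), Rational(1, 2)))), 6) = Mul(Mul(-5, Add(-9, Pow(25, Rational(1, 2)))), 6) = Mul(Mul(-5, Add(-9, 5)), 6) = Mul(Mul(-5, -4), 6) = Mul(20, 6) = 120)
Add(S, Mul(-1, -398)) = Add(120, Mul(-1, -398)) = Add(120, 398) = 518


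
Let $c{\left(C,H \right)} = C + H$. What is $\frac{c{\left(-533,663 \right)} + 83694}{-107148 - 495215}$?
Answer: $- \frac{83824}{602363} \approx -0.13916$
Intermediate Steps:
$\frac{c{\left(-533,663 \right)} + 83694}{-107148 - 495215} = \frac{\left(-533 + 663\right) + 83694}{-107148 - 495215} = \frac{130 + 83694}{-602363} = 83824 \left(- \frac{1}{602363}\right) = - \frac{83824}{602363}$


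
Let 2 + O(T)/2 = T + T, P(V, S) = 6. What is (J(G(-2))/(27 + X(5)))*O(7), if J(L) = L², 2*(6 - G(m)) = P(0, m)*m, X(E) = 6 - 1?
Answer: 108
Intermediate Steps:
X(E) = 5
O(T) = -4 + 4*T (O(T) = -4 + 2*(T + T) = -4 + 2*(2*T) = -4 + 4*T)
G(m) = 6 - 3*m
(J(G(-2))/(27 + X(5)))*O(7) = ((6 - 3*(-2))²/(27 + 5))*(-4 + 4*7) = ((6 + 6)²/32)*(-4 + 28) = (12²*(1/32))*24 = (144*(1/32))*24 = (9/2)*24 = 108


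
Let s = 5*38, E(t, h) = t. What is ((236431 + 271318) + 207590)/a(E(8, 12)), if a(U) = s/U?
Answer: 2861356/95 ≈ 30120.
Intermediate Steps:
s = 190
a(U) = 190/U
((236431 + 271318) + 207590)/a(E(8, 12)) = ((236431 + 271318) + 207590)/((190/8)) = (507749 + 207590)/((190*(1/8))) = 715339/(95/4) = 715339*(4/95) = 2861356/95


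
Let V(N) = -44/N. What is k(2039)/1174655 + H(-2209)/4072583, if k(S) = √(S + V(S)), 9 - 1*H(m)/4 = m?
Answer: 8872/4072583 + √8477095603/2395121545 ≈ 0.0022169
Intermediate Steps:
H(m) = 36 - 4*m
k(S) = √(S - 44/S)
k(2039)/1174655 + H(-2209)/4072583 = √(2039 - 44/2039)/1174655 + (36 - 4*(-2209))/4072583 = √(2039 - 44*1/2039)*(1/1174655) + (36 + 8836)*(1/4072583) = √(2039 - 44/2039)*(1/1174655) + 8872*(1/4072583) = √(4157477/2039)*(1/1174655) + 8872/4072583 = (√8477095603/2039)*(1/1174655) + 8872/4072583 = √8477095603/2395121545 + 8872/4072583 = 8872/4072583 + √8477095603/2395121545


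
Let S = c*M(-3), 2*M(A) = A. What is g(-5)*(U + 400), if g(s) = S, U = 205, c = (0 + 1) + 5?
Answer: -5445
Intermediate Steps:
c = 6 (c = 1 + 5 = 6)
M(A) = A/2
S = -9 (S = 6*((½)*(-3)) = 6*(-3/2) = -9)
g(s) = -9
g(-5)*(U + 400) = -9*(205 + 400) = -9*605 = -5445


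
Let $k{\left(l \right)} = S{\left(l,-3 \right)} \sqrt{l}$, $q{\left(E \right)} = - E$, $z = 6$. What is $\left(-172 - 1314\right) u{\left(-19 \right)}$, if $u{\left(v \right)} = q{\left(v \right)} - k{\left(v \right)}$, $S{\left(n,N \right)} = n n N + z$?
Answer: $-28234 - 1600422 i \sqrt{19} \approx -28234.0 - 6.9761 \cdot 10^{6} i$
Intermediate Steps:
$S{\left(n,N \right)} = 6 + N n^{2}$ ($S{\left(n,N \right)} = n n N + 6 = n^{2} N + 6 = N n^{2} + 6 = 6 + N n^{2}$)
$k{\left(l \right)} = \sqrt{l} \left(6 - 3 l^{2}\right)$ ($k{\left(l \right)} = \left(6 - 3 l^{2}\right) \sqrt{l} = \sqrt{l} \left(6 - 3 l^{2}\right)$)
$u{\left(v \right)} = - v - 3 \sqrt{v} \left(2 - v^{2}\right)$
$\left(-172 - 1314\right) u{\left(-19 \right)} = \left(-172 - 1314\right) \left(\left(-1\right) \left(-19\right) + 3 \sqrt{-19} \left(-2 + \left(-19\right)^{2}\right)\right) = - 1486 \left(19 + 3 i \sqrt{19} \left(-2 + 361\right)\right) = - 1486 \left(19 + 3 i \sqrt{19} \cdot 359\right) = - 1486 \left(19 + 1077 i \sqrt{19}\right) = -28234 - 1600422 i \sqrt{19}$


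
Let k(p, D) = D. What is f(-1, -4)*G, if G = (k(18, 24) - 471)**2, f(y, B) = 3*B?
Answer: -2397708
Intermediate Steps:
G = 199809 (G = (24 - 471)**2 = (-447)**2 = 199809)
f(-1, -4)*G = (3*(-4))*199809 = -12*199809 = -2397708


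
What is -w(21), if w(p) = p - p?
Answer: 0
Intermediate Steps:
w(p) = 0
-w(21) = -1*0 = 0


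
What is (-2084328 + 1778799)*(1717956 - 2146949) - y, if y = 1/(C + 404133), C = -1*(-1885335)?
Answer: 300080118125307995/2289468 ≈ 1.3107e+11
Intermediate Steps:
C = 1885335
y = 1/2289468 (y = 1/(1885335 + 404133) = 1/2289468 ≈ 4.3678e-7)
(-2084328 + 1778799)*(1717956 - 2146949) - y = (-2084328 + 1778799)*(1717956 - 2146949) - 1*1/2289468 = -305529*(-428993) - 1/2289468 = 131069802297 - 1/2289468 = 300080118125307995/2289468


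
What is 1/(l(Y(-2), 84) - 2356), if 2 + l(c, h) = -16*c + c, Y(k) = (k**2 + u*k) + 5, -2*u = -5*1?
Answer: -1/2418 ≈ -0.00041356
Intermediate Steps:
u = 5/2 (u = -(-5)/2 = -1/2*(-5) = 5/2 ≈ 2.5000)
Y(k) = 5 + k**2 + 5*k/2 (Y(k) = (k**2 + 5*k/2) + 5 = 5 + k**2 + 5*k/2)
l(c, h) = -2 - 15*c (l(c, h) = -2 + (-16*c + c) = -2 - 15*c)
1/(l(Y(-2), 84) - 2356) = 1/((-2 - 15*(5 + (-2)**2 + (5/2)*(-2))) - 2356) = 1/((-2 - 15*(5 + 4 - 5)) - 2356) = 1/((-2 - 15*4) - 2356) = 1/((-2 - 60) - 2356) = 1/(-62 - 2356) = 1/(-2418) = -1/2418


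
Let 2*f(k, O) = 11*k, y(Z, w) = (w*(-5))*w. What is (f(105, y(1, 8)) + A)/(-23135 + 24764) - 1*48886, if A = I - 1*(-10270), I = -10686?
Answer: -159270265/3258 ≈ -48886.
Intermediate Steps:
A = -416 (A = -10686 - 1*(-10270) = -10686 + 10270 = -416)
y(Z, w) = -5*w**2 (y(Z, w) = (-5*w)*w = -5*w**2)
f(k, O) = 11*k/2 (f(k, O) = (11*k)/2 = 11*k/2)
(f(105, y(1, 8)) + A)/(-23135 + 24764) - 1*48886 = ((11/2)*105 - 416)/(-23135 + 24764) - 1*48886 = (1155/2 - 416)/1629 - 48886 = (323/2)*(1/1629) - 48886 = 323/3258 - 48886 = -159270265/3258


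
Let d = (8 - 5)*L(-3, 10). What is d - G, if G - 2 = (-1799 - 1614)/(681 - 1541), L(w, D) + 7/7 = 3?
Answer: 27/860 ≈ 0.031395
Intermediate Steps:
L(w, D) = 2 (L(w, D) = -1 + 3 = 2)
G = 5133/860 (G = 2 + (-1799 - 1614)/(681 - 1541) = 2 - 3413/(-860) = 2 - 3413*(-1/860) = 2 + 3413/860 = 5133/860 ≈ 5.9686)
d = 6 (d = (8 - 5)*2 = 3*2 = 6)
d - G = 6 - 1*5133/860 = 6 - 5133/860 = 27/860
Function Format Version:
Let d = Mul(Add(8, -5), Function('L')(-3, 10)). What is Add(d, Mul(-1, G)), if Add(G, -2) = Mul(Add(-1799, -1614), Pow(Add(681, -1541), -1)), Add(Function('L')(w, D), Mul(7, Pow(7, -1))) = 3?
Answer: Rational(27, 860) ≈ 0.031395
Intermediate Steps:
Function('L')(w, D) = 2 (Function('L')(w, D) = Add(-1, 3) = 2)
G = Rational(5133, 860) (G = Add(2, Mul(Add(-1799, -1614), Pow(Add(681, -1541), -1))) = Add(2, Mul(-3413, Pow(-860, -1))) = Add(2, Mul(-3413, Rational(-1, 860))) = Add(2, Rational(3413, 860)) = Rational(5133, 860) ≈ 5.9686)
d = 6 (d = Mul(Add(8, -5), 2) = Mul(3, 2) = 6)
Add(d, Mul(-1, G)) = Add(6, Mul(-1, Rational(5133, 860))) = Add(6, Rational(-5133, 860)) = Rational(27, 860)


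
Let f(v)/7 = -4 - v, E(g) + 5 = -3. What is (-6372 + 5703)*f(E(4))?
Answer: -18732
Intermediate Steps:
E(g) = -8 (E(g) = -5 - 3 = -8)
f(v) = -28 - 7*v (f(v) = 7*(-4 - v) = -28 - 7*v)
(-6372 + 5703)*f(E(4)) = (-6372 + 5703)*(-28 - 7*(-8)) = -669*(-28 + 56) = -669*28 = -18732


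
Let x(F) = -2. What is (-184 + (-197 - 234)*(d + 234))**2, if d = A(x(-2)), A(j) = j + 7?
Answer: 10648795249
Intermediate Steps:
A(j) = 7 + j
d = 5 (d = 7 - 2 = 5)
(-184 + (-197 - 234)*(d + 234))**2 = (-184 + (-197 - 234)*(5 + 234))**2 = (-184 - 431*239)**2 = (-184 - 103009)**2 = (-103193)**2 = 10648795249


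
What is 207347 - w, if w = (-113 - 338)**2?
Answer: 3946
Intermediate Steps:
w = 203401 (w = (-451)**2 = 203401)
207347 - w = 207347 - 1*203401 = 207347 - 203401 = 3946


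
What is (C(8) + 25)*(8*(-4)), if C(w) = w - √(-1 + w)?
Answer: -1056 + 32*√7 ≈ -971.34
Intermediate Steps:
(C(8) + 25)*(8*(-4)) = ((8 - √(-1 + 8)) + 25)*(8*(-4)) = ((8 - √7) + 25)*(-32) = (33 - √7)*(-32) = -1056 + 32*√7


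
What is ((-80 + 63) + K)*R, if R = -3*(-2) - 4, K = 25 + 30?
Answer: 76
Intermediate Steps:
K = 55
R = 2 (R = 6 - 4 = 2)
((-80 + 63) + K)*R = ((-80 + 63) + 55)*2 = (-17 + 55)*2 = 38*2 = 76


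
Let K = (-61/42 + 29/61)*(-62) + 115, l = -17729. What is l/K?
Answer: -22710849/224908 ≈ -100.98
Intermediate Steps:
K = 224908/1281 (K = (-61*1/42 + 29*(1/61))*(-62) + 115 = (-61/42 + 29/61)*(-62) + 115 = -2503/2562*(-62) + 115 = 77593/1281 + 115 = 224908/1281 ≈ 175.57)
l/K = -17729/224908/1281 = -17729*1281/224908 = -22710849/224908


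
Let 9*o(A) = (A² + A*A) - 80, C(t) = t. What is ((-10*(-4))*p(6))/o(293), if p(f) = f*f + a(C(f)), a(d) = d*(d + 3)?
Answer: 5400/28603 ≈ 0.18879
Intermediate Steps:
o(A) = -80/9 + 2*A²/9 (o(A) = ((A² + A*A) - 80)/9 = ((A² + A²) - 80)/9 = (2*A² - 80)/9 = (-80 + 2*A²)/9 = -80/9 + 2*A²/9)
a(d) = d*(3 + d)
p(f) = f² + f*(3 + f) (p(f) = f*f + f*(3 + f) = f² + f*(3 + f))
((-10*(-4))*p(6))/o(293) = ((-10*(-4))*(6*(3 + 2*6)))/(-80/9 + (2/9)*293²) = (40*(6*(3 + 12)))/(-80/9 + (2/9)*85849) = (40*(6*15))/(-80/9 + 171698/9) = (40*90)/(57206/3) = 3600*(3/57206) = 5400/28603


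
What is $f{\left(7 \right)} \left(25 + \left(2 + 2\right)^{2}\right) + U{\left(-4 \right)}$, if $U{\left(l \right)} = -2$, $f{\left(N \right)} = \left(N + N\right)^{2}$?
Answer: $8034$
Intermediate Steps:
$f{\left(N \right)} = 4 N^{2}$ ($f{\left(N \right)} = \left(2 N\right)^{2} = 4 N^{2}$)
$f{\left(7 \right)} \left(25 + \left(2 + 2\right)^{2}\right) + U{\left(-4 \right)} = 4 \cdot 7^{2} \left(25 + \left(2 + 2\right)^{2}\right) - 2 = 4 \cdot 49 \left(25 + 4^{2}\right) - 2 = 196 \left(25 + 16\right) - 2 = 196 \cdot 41 - 2 = 8036 - 2 = 8034$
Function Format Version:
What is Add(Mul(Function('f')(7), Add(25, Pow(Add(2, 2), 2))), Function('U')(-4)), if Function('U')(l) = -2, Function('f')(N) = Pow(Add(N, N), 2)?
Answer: 8034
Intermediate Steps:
Function('f')(N) = Mul(4, Pow(N, 2)) (Function('f')(N) = Pow(Mul(2, N), 2) = Mul(4, Pow(N, 2)))
Add(Mul(Function('f')(7), Add(25, Pow(Add(2, 2), 2))), Function('U')(-4)) = Add(Mul(Mul(4, Pow(7, 2)), Add(25, Pow(Add(2, 2), 2))), -2) = Add(Mul(Mul(4, 49), Add(25, Pow(4, 2))), -2) = Add(Mul(196, Add(25, 16)), -2) = Add(Mul(196, 41), -2) = Add(8036, -2) = 8034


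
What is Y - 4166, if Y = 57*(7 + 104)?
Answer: 2161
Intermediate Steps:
Y = 6327 (Y = 57*111 = 6327)
Y - 4166 = 6327 - 4166 = 2161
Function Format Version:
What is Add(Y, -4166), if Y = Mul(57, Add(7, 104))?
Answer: 2161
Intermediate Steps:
Y = 6327 (Y = Mul(57, 111) = 6327)
Add(Y, -4166) = Add(6327, -4166) = 2161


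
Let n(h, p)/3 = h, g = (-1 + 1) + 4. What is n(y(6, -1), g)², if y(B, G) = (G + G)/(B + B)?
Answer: ¼ ≈ 0.25000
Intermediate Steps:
g = 4 (g = 0 + 4 = 4)
y(B, G) = G/B (y(B, G) = (2*G)/((2*B)) = (2*G)*(1/(2*B)) = G/B)
n(h, p) = 3*h
n(y(6, -1), g)² = (3*(-1/6))² = (3*(-1*⅙))² = (3*(-⅙))² = (-½)² = ¼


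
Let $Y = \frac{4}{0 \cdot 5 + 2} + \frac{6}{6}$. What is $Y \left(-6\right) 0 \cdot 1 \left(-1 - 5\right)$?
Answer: $0$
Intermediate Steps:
$Y = 3$ ($Y = \frac{4}{0 + 2} + 6 \cdot \frac{1}{6} = \frac{4}{2} + 1 = 4 \cdot \frac{1}{2} + 1 = 2 + 1 = 3$)
$Y \left(-6\right) 0 \cdot 1 \left(-1 - 5\right) = 3 \left(-6\right) 0 \cdot 1 \left(-1 - 5\right) = - 18 \cdot 0 \left(-6\right) = \left(-18\right) 0 = 0$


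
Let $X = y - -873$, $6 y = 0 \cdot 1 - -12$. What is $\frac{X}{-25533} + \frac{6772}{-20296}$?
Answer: $- \frac{47667119}{129554442} \approx -0.36793$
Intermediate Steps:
$y = 2$ ($y = \frac{0 \cdot 1 - -12}{6} = \frac{0 + 12}{6} = \frac{1}{6} \cdot 12 = 2$)
$X = 875$ ($X = 2 - -873 = 2 + 873 = 875$)
$\frac{X}{-25533} + \frac{6772}{-20296} = \frac{875}{-25533} + \frac{6772}{-20296} = 875 \left(- \frac{1}{25533}\right) + 6772 \left(- \frac{1}{20296}\right) = - \frac{875}{25533} - \frac{1693}{5074} = - \frac{47667119}{129554442}$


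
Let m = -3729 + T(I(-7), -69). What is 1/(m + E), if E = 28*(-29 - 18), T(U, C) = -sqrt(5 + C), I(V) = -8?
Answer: -5045/25452089 + 8*I/25452089 ≈ -0.00019822 + 3.1432e-7*I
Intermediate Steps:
E = -1316 (E = 28*(-47) = -1316)
m = -3729 - 8*I (m = -3729 - sqrt(5 - 69) = -3729 - sqrt(-64) = -3729 - 8*I ≈ -3729.0 - 8.0*I)
1/(m + E) = 1/((-3729 - 8*I) - 1316) = 1/(-5045 - 8*I) = (-5045 + 8*I)/25452089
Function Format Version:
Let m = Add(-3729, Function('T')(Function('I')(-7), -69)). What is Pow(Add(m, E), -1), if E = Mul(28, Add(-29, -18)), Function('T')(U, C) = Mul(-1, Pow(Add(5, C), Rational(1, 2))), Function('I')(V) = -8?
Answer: Add(Rational(-5045, 25452089), Mul(Rational(8, 25452089), I)) ≈ Add(-0.00019822, Mul(3.1432e-7, I))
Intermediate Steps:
E = -1316 (E = Mul(28, -47) = -1316)
m = Add(-3729, Mul(-8, I)) (m = Add(-3729, Mul(-1, Pow(Add(5, -69), Rational(1, 2)))) = Add(-3729, Mul(-1, Pow(-64, Rational(1, 2)))) = Add(-3729, Mul(-1, Mul(8, I))) = Add(-3729, Mul(-8, I)) ≈ Add(-3729.0, Mul(-8.0000, I)))
Pow(Add(m, E), -1) = Pow(Add(Add(-3729, Mul(-8, I)), -1316), -1) = Pow(Add(-5045, Mul(-8, I)), -1) = Mul(Rational(1, 25452089), Add(-5045, Mul(8, I)))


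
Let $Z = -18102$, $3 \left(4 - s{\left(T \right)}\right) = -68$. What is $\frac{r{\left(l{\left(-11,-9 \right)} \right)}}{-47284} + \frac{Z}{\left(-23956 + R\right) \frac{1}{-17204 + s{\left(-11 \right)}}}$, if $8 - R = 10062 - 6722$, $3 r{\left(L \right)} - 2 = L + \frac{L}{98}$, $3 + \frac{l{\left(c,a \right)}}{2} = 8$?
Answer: $- \frac{90053917248317}{7903000476} \approx -11395.0$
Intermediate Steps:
$s{\left(T \right)} = \frac{80}{3}$ ($s{\left(T \right)} = 4 - - \frac{68}{3} = 4 + \frac{68}{3} = \frac{80}{3}$)
$l{\left(c,a \right)} = 10$ ($l{\left(c,a \right)} = -6 + 2 \cdot 8 = -6 + 16 = 10$)
$r{\left(L \right)} = \frac{2}{3} + \frac{33 L}{98}$ ($r{\left(L \right)} = \frac{2}{3} + \frac{L + \frac{L}{98}}{3} = \frac{2}{3} + \frac{\frac{99}{98} L}{3} = \frac{2}{3} + \frac{33 L}{98}$)
$R = -3332$ ($R = 8 - \left(10062 - 6722\right) = 8 - 3340 = -3332$)
$\frac{r{\left(l{\left(-11,-9 \right)} \right)}}{-47284} + \frac{Z}{\left(-23956 + R\right) \frac{1}{-17204 + s{\left(-11 \right)}}} = \frac{\frac{2}{3} + \frac{33}{98} \cdot 10}{-47284} - \frac{18102}{\left(-23956 - 3332\right) \frac{1}{-17204 + \frac{80}{3}}} = \left(\frac{2}{3} + \frac{165}{49}\right) \left(- \frac{1}{47284}\right) - \frac{18102}{\left(-27288\right) \frac{1}{- \frac{51532}{3}}} = \frac{593}{147} \left(- \frac{1}{47284}\right) - \frac{18102}{\left(-27288\right) \left(- \frac{3}{51532}\right)} = - \frac{593}{6950748} - \frac{18102}{\frac{20466}{12883}} = - \frac{593}{6950748} - \frac{38868011}{3411} = - \frac{90053917248317}{7903000476}$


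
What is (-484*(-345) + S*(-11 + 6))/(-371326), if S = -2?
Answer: -83495/185663 ≈ -0.44971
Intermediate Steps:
(-484*(-345) + S*(-11 + 6))/(-371326) = (-484*(-345) - 2*(-11 + 6))/(-371326) = (166980 - 2*(-5))*(-1/371326) = (166980 + 10)*(-1/371326) = 166990*(-1/371326) = -83495/185663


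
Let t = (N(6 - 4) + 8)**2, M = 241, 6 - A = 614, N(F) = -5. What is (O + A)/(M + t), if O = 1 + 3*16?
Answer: -559/250 ≈ -2.2360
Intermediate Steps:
A = -608 (A = 6 - 1*614 = 6 - 614 = -608)
t = 9 (t = (-5 + 8)**2 = 3**2 = 9)
O = 49 (O = 1 + 48 = 49)
(O + A)/(M + t) = (49 - 608)/(241 + 9) = -559/250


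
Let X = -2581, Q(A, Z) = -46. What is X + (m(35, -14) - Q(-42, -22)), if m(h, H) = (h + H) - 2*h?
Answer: -2584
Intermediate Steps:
m(h, H) = H - h (m(h, H) = (H + h) - 2*h = H - h)
X + (m(35, -14) - Q(-42, -22)) = -2581 + ((-14 - 1*35) - 1*(-46)) = -2581 + ((-14 - 35) + 46) = -2581 + (-49 + 46) = -2581 - 3 = -2584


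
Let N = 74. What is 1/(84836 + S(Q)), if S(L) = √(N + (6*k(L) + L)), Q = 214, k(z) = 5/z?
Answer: 9077452/770094687041 - √3298917/770094687041 ≈ 1.1785e-5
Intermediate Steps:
S(L) = √(74 + L + 30/L) (S(L) = √(74 + (6*(5/L) + L)) = √(74 + (30/L + L)) = √(74 + (L + 30/L)) = √(74 + L + 30/L))
1/(84836 + S(Q)) = 1/(84836 + √(74 + 214 + 30/214)) = 1/(84836 + √(74 + 214 + 30*(1/214))) = 1/(84836 + √(74 + 214 + 15/107)) = 1/(84836 + √(30831/107)) = 1/(84836 + √3298917/107)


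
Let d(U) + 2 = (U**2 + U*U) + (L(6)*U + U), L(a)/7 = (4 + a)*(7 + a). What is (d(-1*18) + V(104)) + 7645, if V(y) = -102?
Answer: -8209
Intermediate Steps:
L(a) = 7*(4 + a)*(7 + a) (L(a) = 7*((4 + a)*(7 + a)) = 7*(4 + a)*(7 + a))
d(U) = -2 + 2*U**2 + 911*U (d(U) = -2 + ((U**2 + U*U) + ((196 + 7*6**2 + 77*6)*U + U)) = -2 + ((U**2 + U**2) + ((196 + 7*36 + 462)*U + U)) = -2 + (2*U**2 + ((196 + 252 + 462)*U + U)) = -2 + (2*U**2 + (910*U + U)) = -2 + (2*U**2 + 911*U) = -2 + 2*U**2 + 911*U)
(d(-1*18) + V(104)) + 7645 = ((-2 + 2*(-1*18)**2 + 911*(-1*18)) - 102) + 7645 = ((-2 + 2*(-18)**2 + 911*(-18)) - 102) + 7645 = ((-2 + 2*324 - 16398) - 102) + 7645 = ((-2 + 648 - 16398) - 102) + 7645 = (-15752 - 102) + 7645 = -15854 + 7645 = -8209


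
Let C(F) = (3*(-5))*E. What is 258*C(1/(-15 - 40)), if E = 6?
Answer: -23220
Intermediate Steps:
C(F) = -90 (C(F) = (3*(-5))*6 = -15*6 = -90)
258*C(1/(-15 - 40)) = 258*(-90) = -23220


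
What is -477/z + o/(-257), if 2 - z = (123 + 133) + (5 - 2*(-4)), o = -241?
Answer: 62312/22873 ≈ 2.7243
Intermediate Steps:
z = -267 (z = 2 - ((123 + 133) + (5 - 2*(-4))) = 2 - (256 + (5 + 8)) = 2 - (256 + 13) = 2 - 1*269 = 2 - 269 = -267)
-477/z + o/(-257) = -477/(-267) - 241/(-257) = -477*(-1/267) - 241*(-1/257) = 159/89 + 241/257 = 62312/22873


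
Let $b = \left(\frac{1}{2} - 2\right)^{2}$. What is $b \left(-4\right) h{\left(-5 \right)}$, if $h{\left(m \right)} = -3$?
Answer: $27$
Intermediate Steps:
$b = \frac{9}{4}$ ($b = \left(\frac{1}{2} - 2\right)^{2} = \left(- \frac{3}{2}\right)^{2} = \frac{9}{4} \approx 2.25$)
$b \left(-4\right) h{\left(-5 \right)} = \frac{9}{4} \left(-4\right) \left(-3\right) = \left(-9\right) \left(-3\right) = 27$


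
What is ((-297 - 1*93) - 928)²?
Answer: 1737124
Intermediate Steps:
((-297 - 1*93) - 928)² = ((-297 - 93) - 928)² = (-390 - 928)² = (-1318)² = 1737124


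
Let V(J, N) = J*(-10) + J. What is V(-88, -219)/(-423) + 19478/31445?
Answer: -1851694/1477915 ≈ -1.2529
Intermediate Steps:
V(J, N) = -9*J (V(J, N) = -10*J + J = -9*J)
V(-88, -219)/(-423) + 19478/31445 = -9*(-88)/(-423) + 19478/31445 = 792*(-1/423) + 19478*(1/31445) = -88/47 + 19478/31445 = -1851694/1477915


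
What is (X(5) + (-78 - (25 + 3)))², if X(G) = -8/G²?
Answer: 7064964/625 ≈ 11304.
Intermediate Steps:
X(G) = -8/G²
(X(5) + (-78 - (25 + 3)))² = (-8/5² + (-78 - (25 + 3)))² = (-8*1/25 + (-78 - 1*28))² = (-8/25 + (-78 - 28))² = (-8/25 - 106)² = (-2658/25)² = 7064964/625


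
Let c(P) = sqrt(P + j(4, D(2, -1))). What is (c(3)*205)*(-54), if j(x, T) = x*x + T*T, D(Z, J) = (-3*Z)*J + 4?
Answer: -11070*sqrt(119) ≈ -1.2076e+5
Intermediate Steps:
D(Z, J) = 4 - 3*J*Z (D(Z, J) = -3*J*Z + 4 = 4 - 3*J*Z)
j(x, T) = T**2 + x**2 (j(x, T) = x**2 + T**2 = T**2 + x**2)
c(P) = sqrt(116 + P) (c(P) = sqrt(P + ((4 - 3*(-1)*2)**2 + 4**2)) = sqrt(P + ((4 + 6)**2 + 16)) = sqrt(P + (10**2 + 16)) = sqrt(P + (100 + 16)) = sqrt(P + 116) = sqrt(116 + P))
(c(3)*205)*(-54) = (sqrt(116 + 3)*205)*(-54) = (sqrt(119)*205)*(-54) = (205*sqrt(119))*(-54) = -11070*sqrt(119)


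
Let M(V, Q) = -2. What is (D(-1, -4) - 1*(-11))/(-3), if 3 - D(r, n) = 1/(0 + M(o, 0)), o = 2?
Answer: -29/6 ≈ -4.8333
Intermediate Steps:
D(r, n) = 7/2 (D(r, n) = 3 - 1/(0 - 2) = 3 - 1/(-2) = 3 - 1*(-½) = 3 + ½ = 7/2)
(D(-1, -4) - 1*(-11))/(-3) = (7/2 - 1*(-11))/(-3) = -(7/2 + 11)/3 = -⅓*29/2 = -29/6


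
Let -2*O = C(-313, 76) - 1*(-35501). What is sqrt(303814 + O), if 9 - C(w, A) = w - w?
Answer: sqrt(286059) ≈ 534.84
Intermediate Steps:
C(w, A) = 9 (C(w, A) = 9 - (w - w) = 9 - 1*0 = 9 + 0 = 9)
O = -17755 (O = -(9 - 1*(-35501))/2 = -(9 + 35501)/2 = -1/2*35510 = -17755)
sqrt(303814 + O) = sqrt(303814 - 17755) = sqrt(286059)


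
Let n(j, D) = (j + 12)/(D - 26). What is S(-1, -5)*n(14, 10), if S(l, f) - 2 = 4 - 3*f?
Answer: -273/8 ≈ -34.125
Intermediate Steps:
n(j, D) = (12 + j)/(-26 + D)
S(l, f) = 6 - 3*f (S(l, f) = 2 + (4 - 3*f) = 6 - 3*f)
S(-1, -5)*n(14, 10) = (6 - 3*(-5))*((12 + 14)/(-26 + 10)) = (6 + 15)*(26/(-16)) = 21*(-1/16*26) = 21*(-13/8) = -273/8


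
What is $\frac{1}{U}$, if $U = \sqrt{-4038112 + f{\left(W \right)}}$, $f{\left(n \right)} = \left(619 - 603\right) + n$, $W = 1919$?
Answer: $- \frac{i \sqrt{4036177}}{4036177} \approx - 0.00049775 i$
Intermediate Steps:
$f{\left(n \right)} = 16 + n$
$U = i \sqrt{4036177}$ ($U = \sqrt{-4038112 + \left(16 + 1919\right)} = \sqrt{-4038112 + 1935} = \sqrt{-4036177} = i \sqrt{4036177} \approx 2009.0 i$)
$\frac{1}{U} = \frac{1}{i \sqrt{4036177}} = - \frac{i \sqrt{4036177}}{4036177}$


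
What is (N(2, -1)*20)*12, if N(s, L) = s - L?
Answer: 720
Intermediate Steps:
(N(2, -1)*20)*12 = ((2 - 1*(-1))*20)*12 = ((2 + 1)*20)*12 = (3*20)*12 = 60*12 = 720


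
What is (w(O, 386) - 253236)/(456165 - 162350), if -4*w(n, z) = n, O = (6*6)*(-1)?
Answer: -253227/293815 ≈ -0.86186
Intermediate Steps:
O = -36 (O = 36*(-1) = -36)
w(n, z) = -n/4
(w(O, 386) - 253236)/(456165 - 162350) = (-1/4*(-36) - 253236)/(456165 - 162350) = (9 - 253236)/293815 = -253227*1/293815 = -253227/293815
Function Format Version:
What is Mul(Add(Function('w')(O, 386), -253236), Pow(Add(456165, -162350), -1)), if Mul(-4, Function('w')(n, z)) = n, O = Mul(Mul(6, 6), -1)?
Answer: Rational(-253227, 293815) ≈ -0.86186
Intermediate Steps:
O = -36 (O = Mul(36, -1) = -36)
Function('w')(n, z) = Mul(Rational(-1, 4), n)
Mul(Add(Function('w')(O, 386), -253236), Pow(Add(456165, -162350), -1)) = Mul(Add(Mul(Rational(-1, 4), -36), -253236), Pow(Add(456165, -162350), -1)) = Mul(Add(9, -253236), Pow(293815, -1)) = Mul(-253227, Rational(1, 293815)) = Rational(-253227, 293815)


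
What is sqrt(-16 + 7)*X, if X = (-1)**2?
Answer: 3*I ≈ 3.0*I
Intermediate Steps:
X = 1
sqrt(-16 + 7)*X = sqrt(-16 + 7)*1 = sqrt(-9)*1 = (3*I)*1 = 3*I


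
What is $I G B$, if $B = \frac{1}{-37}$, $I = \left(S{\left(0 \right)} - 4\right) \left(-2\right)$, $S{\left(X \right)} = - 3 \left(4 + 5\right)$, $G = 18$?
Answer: $- \frac{1116}{37} \approx -30.162$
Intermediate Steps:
$S{\left(X \right)} = -27$ ($S{\left(X \right)} = \left(-3\right) 9 = -27$)
$I = 62$ ($I = \left(-27 - 4\right) \left(-2\right) = \left(-31\right) \left(-2\right) = 62$)
$B = - \frac{1}{37} \approx -0.027027$
$I G B = 62 \cdot 18 \left(- \frac{1}{37}\right) = 1116 \left(- \frac{1}{37}\right) = - \frac{1116}{37}$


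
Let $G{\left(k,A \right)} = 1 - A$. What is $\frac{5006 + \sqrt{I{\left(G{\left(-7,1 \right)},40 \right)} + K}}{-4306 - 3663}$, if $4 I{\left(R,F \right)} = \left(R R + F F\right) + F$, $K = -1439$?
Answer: $- \frac{5006}{7969} - \frac{7 i \sqrt{21}}{7969} \approx -0.62818 - 0.0040254 i$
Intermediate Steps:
$I{\left(R,F \right)} = \frac{F}{4} + \frac{F^{2}}{4} + \frac{R^{2}}{4}$ ($I{\left(R,F \right)} = \frac{\left(R R + F F\right) + F}{4} = \frac{\left(R^{2} + F^{2}\right) + F}{4} = \frac{\left(F^{2} + R^{2}\right) + F}{4} = \frac{F + F^{2} + R^{2}}{4} = \frac{F}{4} + \frac{F^{2}}{4} + \frac{R^{2}}{4}$)
$\frac{5006 + \sqrt{I{\left(G{\left(-7,1 \right)},40 \right)} + K}}{-4306 - 3663} = \frac{5006 + \sqrt{\left(\frac{1}{4} \cdot 40 + \frac{40^{2}}{4} + \frac{\left(1 - 1\right)^{2}}{4}\right) - 1439}}{-4306 - 3663} = \frac{5006 + \sqrt{\left(10 + \frac{1}{4} \cdot 1600 + \frac{\left(1 - 1\right)^{2}}{4}\right) - 1439}}{-7969} = \left(5006 + \sqrt{\left(10 + 400 + \frac{0^{2}}{4}\right) - 1439}\right) \left(- \frac{1}{7969}\right) = \left(5006 + \sqrt{\left(10 + 400 + \frac{1}{4} \cdot 0\right) - 1439}\right) \left(- \frac{1}{7969}\right) = \left(5006 + \sqrt{\left(10 + 400 + 0\right) - 1439}\right) \left(- \frac{1}{7969}\right) = \left(5006 + \sqrt{410 - 1439}\right) \left(- \frac{1}{7969}\right) = \left(5006 + \sqrt{-1029}\right) \left(- \frac{1}{7969}\right) = \left(5006 + 7 i \sqrt{21}\right) \left(- \frac{1}{7969}\right) = - \frac{5006}{7969} - \frac{7 i \sqrt{21}}{7969}$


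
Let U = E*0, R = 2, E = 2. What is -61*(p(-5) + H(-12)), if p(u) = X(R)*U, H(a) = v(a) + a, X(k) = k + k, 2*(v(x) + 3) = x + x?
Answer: 1647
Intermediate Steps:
v(x) = -3 + x (v(x) = -3 + (x + x)/2 = -3 + (2*x)/2 = -3 + x)
X(k) = 2*k
U = 0 (U = 2*0 = 0)
H(a) = -3 + 2*a (H(a) = (-3 + a) + a = -3 + 2*a)
p(u) = 0 (p(u) = (2*2)*0 = 4*0 = 0)
-61*(p(-5) + H(-12)) = -61*(0 + (-3 + 2*(-12))) = -61*(0 + (-3 - 24)) = -61*(0 - 27) = -61*(-27) = 1647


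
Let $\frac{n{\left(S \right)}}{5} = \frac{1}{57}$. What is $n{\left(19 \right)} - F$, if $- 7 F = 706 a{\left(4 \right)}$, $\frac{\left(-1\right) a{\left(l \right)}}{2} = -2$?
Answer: $\frac{161003}{399} \approx 403.52$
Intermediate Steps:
$a{\left(l \right)} = 4$ ($a{\left(l \right)} = \left(-2\right) \left(-2\right) = 4$)
$n{\left(S \right)} = \frac{5}{57}$
$F = - \frac{2824}{7}$ ($F = - \frac{706 \cdot 4}{7} = \left(- \frac{1}{7}\right) 2824 = - \frac{2824}{7} \approx -403.43$)
$n{\left(19 \right)} - F = \frac{5}{57} - - \frac{2824}{7} = \frac{5}{57} + \frac{2824}{7} = \frac{161003}{399}$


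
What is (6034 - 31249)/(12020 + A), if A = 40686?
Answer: -25215/52706 ≈ -0.47841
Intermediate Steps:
(6034 - 31249)/(12020 + A) = (6034 - 31249)/(12020 + 40686) = -25215/52706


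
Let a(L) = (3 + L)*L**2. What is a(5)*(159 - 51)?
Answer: 21600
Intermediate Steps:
a(L) = L**2*(3 + L)
a(5)*(159 - 51) = (5**2*(3 + 5))*(159 - 51) = (25*8)*108 = 200*108 = 21600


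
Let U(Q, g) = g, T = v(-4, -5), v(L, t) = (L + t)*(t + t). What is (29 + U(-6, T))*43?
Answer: 5117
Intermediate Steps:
v(L, t) = 2*t*(L + t) (v(L, t) = (L + t)*(2*t) = 2*t*(L + t))
T = 90 (T = 2*(-5)*(-4 - 5) = 2*(-5)*(-9) = 90)
(29 + U(-6, T))*43 = (29 + 90)*43 = 119*43 = 5117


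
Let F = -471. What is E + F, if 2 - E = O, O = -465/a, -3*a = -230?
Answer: -21295/46 ≈ -462.93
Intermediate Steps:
a = 230/3 (a = -1/3*(-230) = 230/3 ≈ 76.667)
O = -279/46 (O = -465/230/3 = -465*3/230 = -279/46 ≈ -6.0652)
E = 371/46 (E = 2 - 1*(-279/46) = 2 + 279/46 = 371/46 ≈ 8.0652)
E + F = 371/46 - 471 = -21295/46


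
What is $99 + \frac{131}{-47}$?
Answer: $\frac{4522}{47} \approx 96.213$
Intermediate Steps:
$99 + \frac{131}{-47} = 99 + 131 \left(- \frac{1}{47}\right) = 99 - \frac{131}{47} = \frac{4522}{47}$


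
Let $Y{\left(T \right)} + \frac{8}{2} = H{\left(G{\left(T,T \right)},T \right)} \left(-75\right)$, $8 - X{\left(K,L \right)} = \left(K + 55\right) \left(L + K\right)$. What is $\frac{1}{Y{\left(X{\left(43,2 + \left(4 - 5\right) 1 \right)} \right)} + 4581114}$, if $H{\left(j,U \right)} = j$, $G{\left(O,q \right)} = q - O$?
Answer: $\frac{1}{4581110} \approx 2.1829 \cdot 10^{-7}$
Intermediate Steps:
$X{\left(K,L \right)} = 8 - \left(55 + K\right) \left(K + L\right)$ ($X{\left(K,L \right)} = 8 - \left(K + 55\right) \left(L + K\right) = 8 - \left(55 + K\right) \left(K + L\right)$)
$Y{\left(T \right)} = -4$ ($Y{\left(T \right)} = -4 + \left(T - T\right) \left(-75\right) = -4 + 0 \left(-75\right) = -4 + 0 = -4$)
$\frac{1}{Y{\left(X{\left(43,2 + \left(4 - 5\right) 1 \right)} \right)} + 4581114} = \frac{1}{-4 + 4581114} = \frac{1}{4581110}$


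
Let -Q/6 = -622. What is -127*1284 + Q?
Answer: -159336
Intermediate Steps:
Q = 3732 (Q = -6*(-622) = 3732)
-127*1284 + Q = -127*1284 + 3732 = -163068 + 3732 = -159336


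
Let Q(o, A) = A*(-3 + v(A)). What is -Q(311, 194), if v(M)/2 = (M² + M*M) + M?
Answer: -29280226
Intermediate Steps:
v(M) = 2*M + 4*M² (v(M) = 2*((M² + M*M) + M) = 2*((M² + M²) + M) = 2*(2*M² + M) = 2*(M + 2*M²) = 2*M + 4*M²)
Q(o, A) = A*(-3 + 2*A*(1 + 2*A))
-Q(311, 194) = -194*(-3 + 2*194*(1 + 2*194)) = -194*(-3 + 2*194*(1 + 388)) = -194*(-3 + 2*194*389) = -194*(-3 + 150932) = -194*150929 = -1*29280226 = -29280226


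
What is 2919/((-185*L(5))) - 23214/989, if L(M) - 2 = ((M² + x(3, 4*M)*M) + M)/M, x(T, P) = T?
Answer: -50127381/2012615 ≈ -24.907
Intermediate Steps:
L(M) = 2 + (M² + 4*M)/M (L(M) = 2 + ((M² + 3*M) + M)/M = 2 + (M² + 4*M)/M)
2919/((-185*L(5))) - 23214/989 = 2919/((-185*(6 + 5))) - 23214/989 = 2919/((-185*11)) - 23214*1/989 = 2919/(-2035) - 23214/989 = 2919*(-1/2035) - 23214/989 = -2919/2035 - 23214/989 = -50127381/2012615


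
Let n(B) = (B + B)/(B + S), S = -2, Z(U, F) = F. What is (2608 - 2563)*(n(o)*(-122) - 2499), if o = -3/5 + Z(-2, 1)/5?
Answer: -114285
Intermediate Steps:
o = -⅖ (o = -3/5 + 1/5 = -3*⅕ + 1*(⅕) = -⅗ + ⅕ = -⅖ ≈ -0.40000)
n(B) = 2*B/(-2 + B) (n(B) = (B + B)/(B - 2) = (2*B)/(-2 + B) = 2*B/(-2 + B))
(2608 - 2563)*(n(o)*(-122) - 2499) = (2608 - 2563)*((2*(-⅖)/(-2 - ⅖))*(-122) - 2499) = 45*((2*(-⅖)/(-12/5))*(-122) - 2499) = 45*((2*(-⅖)*(-5/12))*(-122) - 2499) = 45*((⅓)*(-122) - 2499) = 45*(-122/3 - 2499) = 45*(-7619/3) = -114285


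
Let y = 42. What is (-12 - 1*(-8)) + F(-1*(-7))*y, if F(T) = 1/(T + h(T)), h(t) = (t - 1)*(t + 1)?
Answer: -178/55 ≈ -3.2364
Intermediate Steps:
h(t) = (1 + t)*(-1 + t) (h(t) = (-1 + t)*(1 + t) = (1 + t)*(-1 + t))
F(T) = 1/(-1 + T + T**2) (F(T) = 1/(T + (-1 + T**2)) = 1/(-1 + T + T**2))
(-12 - 1*(-8)) + F(-1*(-7))*y = (-12 - 1*(-8)) + 42/(-1 - 1*(-7) + (-1*(-7))**2) = (-12 + 8) + 42/(-1 + 7 + 7**2) = -4 + 42/(-1 + 7 + 49) = -4 + 42/55 = -178/55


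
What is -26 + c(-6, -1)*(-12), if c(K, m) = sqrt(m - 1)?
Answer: -26 - 12*I*sqrt(2) ≈ -26.0 - 16.971*I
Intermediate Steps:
c(K, m) = sqrt(-1 + m)
-26 + c(-6, -1)*(-12) = -26 + sqrt(-1 - 1)*(-12) = -26 + sqrt(-2)*(-12) = -26 + (I*sqrt(2))*(-12) = -26 - 12*I*sqrt(2)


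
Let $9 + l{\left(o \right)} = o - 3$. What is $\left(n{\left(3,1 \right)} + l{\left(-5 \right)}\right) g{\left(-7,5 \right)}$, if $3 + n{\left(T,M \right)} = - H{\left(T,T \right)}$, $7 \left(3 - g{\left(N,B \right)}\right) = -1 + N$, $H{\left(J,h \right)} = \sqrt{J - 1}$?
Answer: $- \frac{580}{7} - \frac{29 \sqrt{2}}{7} \approx -88.716$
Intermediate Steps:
$l{\left(o \right)} = -12 + o$ ($l{\left(o \right)} = -9 + \left(o - 3\right) = -9 + \left(-3 + o\right) = -12 + o$)
$H{\left(J,h \right)} = \sqrt{-1 + J}$
$g{\left(N,B \right)} = \frac{22}{7} - \frac{N}{7}$ ($g{\left(N,B \right)} = 3 - \frac{-1 + N}{7} = 3 - \left(- \frac{1}{7} + \frac{N}{7}\right) = \frac{22}{7} - \frac{N}{7}$)
$n{\left(T,M \right)} = -3 - \sqrt{-1 + T}$
$\left(n{\left(3,1 \right)} + l{\left(-5 \right)}\right) g{\left(-7,5 \right)} = \left(\left(-3 - \sqrt{-1 + 3}\right) - 17\right) \left(\frac{22}{7} - -1\right) = \left(\left(-3 - \sqrt{2}\right) - 17\right) \left(\frac{22}{7} + 1\right) = \left(-20 - \sqrt{2}\right) \frac{29}{7} = - \frac{580}{7} - \frac{29 \sqrt{2}}{7}$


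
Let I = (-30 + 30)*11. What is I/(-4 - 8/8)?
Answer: 0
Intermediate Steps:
I = 0 (I = 0*11 = 0)
I/(-4 - 8/8) = 0/(-4 - 8/8) = 0/(-4 - 8*1/8) = 0/(-4 - 1) = 0/(-5) = -1/5*0 = 0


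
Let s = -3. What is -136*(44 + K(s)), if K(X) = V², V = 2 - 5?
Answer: -7208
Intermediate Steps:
V = -3
K(X) = 9 (K(X) = (-3)² = 9)
-136*(44 + K(s)) = -136*(44 + 9) = -136*53 = -7208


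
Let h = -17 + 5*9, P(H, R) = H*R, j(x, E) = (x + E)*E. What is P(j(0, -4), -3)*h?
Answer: -1344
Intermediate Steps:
j(x, E) = E*(E + x) (j(x, E) = (E + x)*E = E*(E + x))
h = 28 (h = -17 + 45 = 28)
P(j(0, -4), -3)*h = (-4*(-4 + 0)*(-3))*28 = (-4*(-4)*(-3))*28 = (16*(-3))*28 = -48*28 = -1344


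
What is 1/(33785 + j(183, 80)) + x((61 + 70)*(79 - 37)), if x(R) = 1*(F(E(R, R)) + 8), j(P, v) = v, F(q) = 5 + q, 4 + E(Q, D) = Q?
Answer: 186630016/33865 ≈ 5511.0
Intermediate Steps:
E(Q, D) = -4 + Q
x(R) = 9 + R (x(R) = 1*((5 + (-4 + R)) + 8) = 1*((1 + R) + 8) = 1*(9 + R) = 9 + R)
1/(33785 + j(183, 80)) + x((61 + 70)*(79 - 37)) = 1/(33785 + 80) + (9 + (61 + 70)*(79 - 37)) = 1/33865 + (9 + 131*42) = 1/33865 + (9 + 5502) = 1/33865 + 5511 = 186630016/33865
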